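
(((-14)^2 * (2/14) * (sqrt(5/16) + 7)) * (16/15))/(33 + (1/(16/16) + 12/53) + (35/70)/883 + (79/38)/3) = 6.47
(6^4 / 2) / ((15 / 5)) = 216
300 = 300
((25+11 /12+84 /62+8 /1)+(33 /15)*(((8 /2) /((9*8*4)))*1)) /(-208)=-393971 /2321280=-0.17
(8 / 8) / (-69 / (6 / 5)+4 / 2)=-2 / 111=-0.02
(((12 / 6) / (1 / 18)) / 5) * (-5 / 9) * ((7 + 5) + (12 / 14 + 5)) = -500 / 7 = -71.43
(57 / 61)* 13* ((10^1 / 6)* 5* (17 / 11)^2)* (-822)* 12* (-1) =17603047800 / 7381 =2384913.67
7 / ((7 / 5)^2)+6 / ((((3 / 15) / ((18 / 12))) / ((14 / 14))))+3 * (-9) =151 / 7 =21.57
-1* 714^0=-1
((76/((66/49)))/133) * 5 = 70/33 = 2.12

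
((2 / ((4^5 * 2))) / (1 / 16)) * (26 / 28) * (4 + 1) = 65 / 896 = 0.07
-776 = -776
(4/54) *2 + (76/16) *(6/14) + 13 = 11479/756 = 15.18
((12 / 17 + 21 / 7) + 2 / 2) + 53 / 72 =6661 / 1224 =5.44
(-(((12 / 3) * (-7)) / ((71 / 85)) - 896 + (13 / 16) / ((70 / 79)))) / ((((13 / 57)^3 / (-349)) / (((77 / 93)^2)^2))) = -295894459480489641233 / 23049163236320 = -12837535.86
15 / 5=3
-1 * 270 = -270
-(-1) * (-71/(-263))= 71/263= 0.27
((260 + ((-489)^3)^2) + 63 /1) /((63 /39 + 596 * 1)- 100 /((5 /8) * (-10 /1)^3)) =4443615937269887300 /194277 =22872578520719.83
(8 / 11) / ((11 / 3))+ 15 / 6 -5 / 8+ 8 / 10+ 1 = 18747 / 4840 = 3.87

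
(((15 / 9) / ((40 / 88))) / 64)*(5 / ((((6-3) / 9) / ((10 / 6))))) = 275 / 192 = 1.43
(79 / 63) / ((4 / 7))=2.19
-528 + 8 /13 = -527.38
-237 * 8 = -1896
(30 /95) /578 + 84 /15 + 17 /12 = 2311891 /329460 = 7.02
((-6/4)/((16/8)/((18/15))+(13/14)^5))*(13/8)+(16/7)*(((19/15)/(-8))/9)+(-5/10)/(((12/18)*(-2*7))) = -29348152381/28750672440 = -1.02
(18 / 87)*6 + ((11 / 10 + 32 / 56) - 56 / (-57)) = 450721 / 115710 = 3.90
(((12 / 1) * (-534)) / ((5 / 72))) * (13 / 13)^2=-461376 / 5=-92275.20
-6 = -6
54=54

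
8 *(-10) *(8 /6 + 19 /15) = -208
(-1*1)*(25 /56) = -25 /56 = -0.45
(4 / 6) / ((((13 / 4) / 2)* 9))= 16 / 351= 0.05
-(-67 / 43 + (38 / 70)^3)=2577688 / 1843625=1.40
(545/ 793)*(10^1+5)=8175/ 793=10.31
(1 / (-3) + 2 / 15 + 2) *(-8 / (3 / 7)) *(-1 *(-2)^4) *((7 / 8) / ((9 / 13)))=10192 / 15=679.47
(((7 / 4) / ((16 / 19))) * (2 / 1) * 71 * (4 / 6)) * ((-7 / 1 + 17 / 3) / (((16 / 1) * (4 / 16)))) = -9443 / 144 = -65.58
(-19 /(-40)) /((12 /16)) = 19 /30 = 0.63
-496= -496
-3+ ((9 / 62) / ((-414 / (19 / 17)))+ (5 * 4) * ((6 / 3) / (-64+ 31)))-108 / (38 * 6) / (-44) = -63865445 / 15199734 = -4.20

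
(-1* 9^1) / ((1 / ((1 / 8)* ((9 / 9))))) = -9 / 8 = -1.12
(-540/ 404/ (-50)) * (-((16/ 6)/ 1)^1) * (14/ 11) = -504/ 5555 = -0.09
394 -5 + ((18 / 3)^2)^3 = 47045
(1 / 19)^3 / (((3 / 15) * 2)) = 5 / 13718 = 0.00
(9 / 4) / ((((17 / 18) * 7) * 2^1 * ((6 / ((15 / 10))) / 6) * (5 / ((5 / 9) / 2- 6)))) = -2781 / 9520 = -0.29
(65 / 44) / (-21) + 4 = 3631 / 924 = 3.93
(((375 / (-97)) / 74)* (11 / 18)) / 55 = -25 / 43068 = -0.00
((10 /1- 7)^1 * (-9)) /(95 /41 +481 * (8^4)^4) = -1107 /5550968015710847071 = -0.00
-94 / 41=-2.29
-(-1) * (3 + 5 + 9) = 17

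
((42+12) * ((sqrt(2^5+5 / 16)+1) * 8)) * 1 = 432+108 * sqrt(517) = 2887.66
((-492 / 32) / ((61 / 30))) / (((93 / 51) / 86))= -356.61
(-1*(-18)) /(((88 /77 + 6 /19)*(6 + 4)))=1197 /970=1.23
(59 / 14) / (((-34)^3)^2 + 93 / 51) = 1003 / 367663451442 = 0.00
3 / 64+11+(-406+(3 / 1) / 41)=-1036165 / 2624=-394.88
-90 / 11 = -8.18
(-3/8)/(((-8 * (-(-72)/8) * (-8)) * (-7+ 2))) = 1/7680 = 0.00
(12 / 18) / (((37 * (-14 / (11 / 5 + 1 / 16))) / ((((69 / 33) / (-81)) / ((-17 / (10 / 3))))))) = -4163 / 282461256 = -0.00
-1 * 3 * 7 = -21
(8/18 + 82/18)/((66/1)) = 5/66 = 0.08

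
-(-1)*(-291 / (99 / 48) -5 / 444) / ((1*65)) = -53011 / 24420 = -2.17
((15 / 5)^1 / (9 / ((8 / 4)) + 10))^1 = 6 / 29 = 0.21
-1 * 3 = -3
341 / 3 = 113.67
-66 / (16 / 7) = -231 / 8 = -28.88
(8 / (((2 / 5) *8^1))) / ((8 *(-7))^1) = -5 / 112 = -0.04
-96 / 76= -24 / 19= -1.26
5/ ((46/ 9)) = 45/ 46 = 0.98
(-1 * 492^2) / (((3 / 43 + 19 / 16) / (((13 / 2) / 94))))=-541255104 / 40655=-13313.37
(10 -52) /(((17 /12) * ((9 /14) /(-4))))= 184.47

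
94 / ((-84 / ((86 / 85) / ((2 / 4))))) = -4042 / 1785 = -2.26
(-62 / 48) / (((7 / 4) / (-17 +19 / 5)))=341 / 35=9.74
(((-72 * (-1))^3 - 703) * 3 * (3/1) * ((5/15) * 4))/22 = 2235270/11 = 203206.36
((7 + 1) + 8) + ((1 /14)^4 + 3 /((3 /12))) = 1075649 /38416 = 28.00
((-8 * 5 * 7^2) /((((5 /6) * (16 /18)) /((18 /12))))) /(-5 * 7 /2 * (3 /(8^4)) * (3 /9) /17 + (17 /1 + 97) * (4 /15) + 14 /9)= -24873246720 /200260057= -124.20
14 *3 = 42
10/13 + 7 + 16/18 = 8.66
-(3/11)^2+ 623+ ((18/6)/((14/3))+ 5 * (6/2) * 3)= 1132555/1694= 668.57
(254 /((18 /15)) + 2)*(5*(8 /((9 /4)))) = 3798.52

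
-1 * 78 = -78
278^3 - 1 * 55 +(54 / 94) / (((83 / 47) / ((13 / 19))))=33881682920 / 1577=21484897.22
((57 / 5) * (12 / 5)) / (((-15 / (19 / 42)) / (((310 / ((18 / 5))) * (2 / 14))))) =-22382 / 2205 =-10.15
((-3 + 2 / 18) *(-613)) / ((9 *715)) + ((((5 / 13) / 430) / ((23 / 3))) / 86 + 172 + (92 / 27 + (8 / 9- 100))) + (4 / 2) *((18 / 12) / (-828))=188582929831 / 2462951205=76.57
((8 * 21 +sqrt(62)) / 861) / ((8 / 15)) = 5 * sqrt(62) / 2296 +15 / 41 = 0.38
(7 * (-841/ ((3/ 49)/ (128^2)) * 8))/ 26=-18904711168/ 39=-484736183.79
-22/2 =-11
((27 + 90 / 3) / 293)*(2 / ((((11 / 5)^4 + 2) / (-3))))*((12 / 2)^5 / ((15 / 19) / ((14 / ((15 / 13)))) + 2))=-1915870320000 / 11082981961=-172.87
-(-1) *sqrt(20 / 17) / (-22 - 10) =-sqrt(85) / 272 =-0.03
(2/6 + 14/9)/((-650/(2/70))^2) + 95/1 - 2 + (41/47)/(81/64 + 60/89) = 75349929174505217/806315276812500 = 93.45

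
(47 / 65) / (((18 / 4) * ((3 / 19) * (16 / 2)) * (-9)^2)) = 0.00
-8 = -8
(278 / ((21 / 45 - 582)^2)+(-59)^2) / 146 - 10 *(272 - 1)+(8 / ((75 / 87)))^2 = -18052797136149509 / 6943279021250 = -2600.04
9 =9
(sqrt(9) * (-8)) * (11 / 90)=-44 / 15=-2.93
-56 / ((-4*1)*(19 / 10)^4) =1.07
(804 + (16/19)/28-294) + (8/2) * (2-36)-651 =-36837/133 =-276.97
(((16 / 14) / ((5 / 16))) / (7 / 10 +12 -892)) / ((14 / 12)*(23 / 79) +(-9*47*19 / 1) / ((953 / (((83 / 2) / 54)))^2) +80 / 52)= -34384182423552 / 15483453720159887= -0.00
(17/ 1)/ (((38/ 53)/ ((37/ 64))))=33337/ 2432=13.71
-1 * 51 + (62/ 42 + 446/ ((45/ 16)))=34352/ 315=109.05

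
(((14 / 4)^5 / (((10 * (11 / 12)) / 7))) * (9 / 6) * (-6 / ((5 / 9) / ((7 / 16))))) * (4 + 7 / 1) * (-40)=200120949 / 160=1250755.93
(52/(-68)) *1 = -13/17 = -0.76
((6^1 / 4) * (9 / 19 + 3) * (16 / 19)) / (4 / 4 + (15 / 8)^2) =101376 / 104329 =0.97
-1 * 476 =-476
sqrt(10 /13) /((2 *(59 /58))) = 29 *sqrt(130) /767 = 0.43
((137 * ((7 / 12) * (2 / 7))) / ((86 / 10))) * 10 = 3425 / 129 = 26.55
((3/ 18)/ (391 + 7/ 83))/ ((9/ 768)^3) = 174063616/ 657315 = 264.81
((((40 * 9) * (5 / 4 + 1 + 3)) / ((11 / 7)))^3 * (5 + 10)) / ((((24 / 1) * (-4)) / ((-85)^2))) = -10456766283796875 / 5324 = -1964080819646.30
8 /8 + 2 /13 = 15 /13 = 1.15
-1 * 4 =-4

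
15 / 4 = 3.75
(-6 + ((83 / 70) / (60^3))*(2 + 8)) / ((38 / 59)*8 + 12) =-535243103 / 1530144000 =-0.35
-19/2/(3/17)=-323/6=-53.83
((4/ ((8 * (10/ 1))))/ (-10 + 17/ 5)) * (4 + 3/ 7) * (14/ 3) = -31/ 198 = -0.16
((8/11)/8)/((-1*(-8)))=1/88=0.01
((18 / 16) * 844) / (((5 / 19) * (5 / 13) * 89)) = 469053 / 4450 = 105.41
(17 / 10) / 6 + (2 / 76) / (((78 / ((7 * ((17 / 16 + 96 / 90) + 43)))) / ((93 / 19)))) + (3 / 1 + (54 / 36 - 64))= -88145779 / 1501760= -58.69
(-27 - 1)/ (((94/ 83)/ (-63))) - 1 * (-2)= 73300/ 47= 1559.57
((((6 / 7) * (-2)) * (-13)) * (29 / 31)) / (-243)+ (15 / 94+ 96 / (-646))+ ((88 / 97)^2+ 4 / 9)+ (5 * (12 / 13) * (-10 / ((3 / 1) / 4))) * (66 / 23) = -263335489867347257 / 1501377093368334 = -175.40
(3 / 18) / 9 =1 / 54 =0.02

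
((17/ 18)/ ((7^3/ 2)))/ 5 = 17/ 15435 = 0.00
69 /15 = 23 /5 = 4.60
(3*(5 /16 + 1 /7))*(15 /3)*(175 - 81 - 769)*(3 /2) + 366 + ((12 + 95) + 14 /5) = -7212729 /1120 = -6439.94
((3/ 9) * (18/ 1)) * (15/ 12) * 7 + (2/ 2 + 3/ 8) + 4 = 463/ 8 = 57.88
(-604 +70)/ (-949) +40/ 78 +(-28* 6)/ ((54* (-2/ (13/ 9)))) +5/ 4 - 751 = -229508563/ 307476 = -746.43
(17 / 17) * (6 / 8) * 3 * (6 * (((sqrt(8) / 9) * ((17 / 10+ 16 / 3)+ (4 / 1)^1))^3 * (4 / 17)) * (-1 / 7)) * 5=-145058764 * sqrt(2) / 2168775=-94.59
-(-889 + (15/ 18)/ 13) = 69337/ 78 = 888.94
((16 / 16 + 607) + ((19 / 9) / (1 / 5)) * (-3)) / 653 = 1729 / 1959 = 0.88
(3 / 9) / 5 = 1 / 15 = 0.07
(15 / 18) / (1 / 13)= 65 / 6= 10.83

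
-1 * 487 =-487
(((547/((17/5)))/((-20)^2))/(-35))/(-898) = 547/42744800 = 0.00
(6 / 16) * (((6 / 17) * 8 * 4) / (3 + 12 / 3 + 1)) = 9 / 17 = 0.53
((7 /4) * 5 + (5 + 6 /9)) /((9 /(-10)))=-865 /54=-16.02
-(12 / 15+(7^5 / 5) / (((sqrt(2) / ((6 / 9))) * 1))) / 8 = -16807 * sqrt(2) / 120-1 / 10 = -198.17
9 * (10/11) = 90/11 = 8.18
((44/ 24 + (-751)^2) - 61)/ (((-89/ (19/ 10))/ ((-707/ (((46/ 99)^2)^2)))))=1455385690740003561/ 7969871680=182610931.41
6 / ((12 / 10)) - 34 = -29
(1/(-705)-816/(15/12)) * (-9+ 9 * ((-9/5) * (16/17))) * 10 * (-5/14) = -316174575/5593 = -56530.41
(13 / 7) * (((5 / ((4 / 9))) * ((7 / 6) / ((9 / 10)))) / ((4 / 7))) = 2275 / 48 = 47.40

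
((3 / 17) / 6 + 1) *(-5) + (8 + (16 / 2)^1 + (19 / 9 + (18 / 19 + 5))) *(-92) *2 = -25767109 / 5814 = -4431.91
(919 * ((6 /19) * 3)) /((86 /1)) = 8271 /817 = 10.12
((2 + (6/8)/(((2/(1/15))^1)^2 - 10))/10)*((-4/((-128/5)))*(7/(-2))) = -49861/455680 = -0.11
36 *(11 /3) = 132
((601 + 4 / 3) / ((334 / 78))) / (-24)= -23491 / 4008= -5.86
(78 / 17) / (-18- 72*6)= -13 / 1275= -0.01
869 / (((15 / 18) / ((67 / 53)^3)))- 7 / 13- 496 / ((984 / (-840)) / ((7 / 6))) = 3094850981233 / 1190271615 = 2600.12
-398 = -398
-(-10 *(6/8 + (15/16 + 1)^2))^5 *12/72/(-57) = -6367904742315603125/11751030521856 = -541901.81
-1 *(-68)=68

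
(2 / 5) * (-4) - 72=-368 / 5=-73.60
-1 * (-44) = 44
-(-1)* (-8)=-8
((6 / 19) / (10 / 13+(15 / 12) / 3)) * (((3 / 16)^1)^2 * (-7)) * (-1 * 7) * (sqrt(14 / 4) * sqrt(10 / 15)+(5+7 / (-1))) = -51597 / 56240+17199 * sqrt(21) / 112480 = -0.22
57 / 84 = 19 / 28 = 0.68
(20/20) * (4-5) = -1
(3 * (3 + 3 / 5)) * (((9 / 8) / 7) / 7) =243 / 980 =0.25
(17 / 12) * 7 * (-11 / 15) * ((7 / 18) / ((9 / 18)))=-5.66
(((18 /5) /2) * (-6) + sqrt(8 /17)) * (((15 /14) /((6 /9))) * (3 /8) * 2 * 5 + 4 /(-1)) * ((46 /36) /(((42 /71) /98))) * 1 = -370691 /80 + 370691 * sqrt(34) /7344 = -4339.32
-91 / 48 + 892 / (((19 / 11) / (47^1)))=22134143 / 912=24269.89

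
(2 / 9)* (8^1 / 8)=2 / 9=0.22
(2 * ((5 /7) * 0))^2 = 0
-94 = -94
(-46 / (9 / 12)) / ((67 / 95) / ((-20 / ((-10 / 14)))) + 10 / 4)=-489440 / 20151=-24.29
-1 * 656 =-656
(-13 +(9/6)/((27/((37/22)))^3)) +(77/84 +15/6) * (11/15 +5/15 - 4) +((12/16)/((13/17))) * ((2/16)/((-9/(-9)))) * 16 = -191269808827/9081998640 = -21.06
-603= -603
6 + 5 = 11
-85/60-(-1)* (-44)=-545/12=-45.42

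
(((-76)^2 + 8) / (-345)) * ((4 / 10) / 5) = -3856 / 2875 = -1.34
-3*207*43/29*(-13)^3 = 58666491/29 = 2022982.45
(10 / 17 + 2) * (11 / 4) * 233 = 28193 / 17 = 1658.41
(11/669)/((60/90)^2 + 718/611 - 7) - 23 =-151771886/6597901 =-23.00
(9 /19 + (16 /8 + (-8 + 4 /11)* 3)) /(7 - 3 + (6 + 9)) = -4271 /3971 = -1.08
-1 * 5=-5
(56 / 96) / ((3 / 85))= 16.53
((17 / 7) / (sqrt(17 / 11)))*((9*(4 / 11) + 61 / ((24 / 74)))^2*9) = 638017081*sqrt(187) / 13552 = 643798.14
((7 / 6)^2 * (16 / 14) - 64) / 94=-281 / 423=-0.66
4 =4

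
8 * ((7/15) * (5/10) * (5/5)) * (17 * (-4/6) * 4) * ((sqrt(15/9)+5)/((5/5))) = -3808/9 - 3808 * sqrt(15)/135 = -532.36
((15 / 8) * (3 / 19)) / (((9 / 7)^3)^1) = 1715 / 12312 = 0.14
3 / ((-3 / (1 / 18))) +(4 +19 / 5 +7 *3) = 2587 / 90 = 28.74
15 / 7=2.14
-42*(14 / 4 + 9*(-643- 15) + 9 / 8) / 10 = 994119 / 40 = 24852.98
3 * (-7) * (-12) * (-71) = -17892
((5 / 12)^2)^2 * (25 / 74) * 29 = 453125 / 1534464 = 0.30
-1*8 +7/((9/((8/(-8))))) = -8.78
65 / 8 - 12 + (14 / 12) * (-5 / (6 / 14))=-1259 / 72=-17.49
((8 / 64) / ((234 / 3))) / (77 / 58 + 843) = 29 / 15278952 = 0.00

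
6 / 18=1 / 3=0.33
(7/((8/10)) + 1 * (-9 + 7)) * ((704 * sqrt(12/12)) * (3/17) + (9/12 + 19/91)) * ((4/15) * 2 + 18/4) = 1052818659/247520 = 4253.47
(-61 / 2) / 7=-61 / 14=-4.36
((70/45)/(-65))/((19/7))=-98/11115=-0.01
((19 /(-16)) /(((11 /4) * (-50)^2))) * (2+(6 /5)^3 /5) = -0.00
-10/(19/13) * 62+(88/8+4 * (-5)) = -8231/19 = -433.21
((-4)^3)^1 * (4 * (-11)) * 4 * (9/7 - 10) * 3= -2061312/7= -294473.14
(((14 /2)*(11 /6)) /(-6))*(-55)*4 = 4235 /9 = 470.56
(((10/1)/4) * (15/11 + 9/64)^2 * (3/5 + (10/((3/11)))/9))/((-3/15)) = -132.21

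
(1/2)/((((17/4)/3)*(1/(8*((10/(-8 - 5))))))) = -480/221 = -2.17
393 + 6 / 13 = 5115 / 13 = 393.46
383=383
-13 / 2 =-6.50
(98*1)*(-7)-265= -951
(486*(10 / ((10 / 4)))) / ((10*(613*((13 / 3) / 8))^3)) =13436928 / 2530355171045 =0.00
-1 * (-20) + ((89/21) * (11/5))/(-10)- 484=-488179/1050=-464.93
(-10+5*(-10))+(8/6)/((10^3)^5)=-44999999999999999/750000000000000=-60.00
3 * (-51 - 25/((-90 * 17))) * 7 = -109207/102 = -1070.66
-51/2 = -25.50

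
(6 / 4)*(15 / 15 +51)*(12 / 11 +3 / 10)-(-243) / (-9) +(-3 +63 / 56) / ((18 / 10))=106193 / 1320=80.45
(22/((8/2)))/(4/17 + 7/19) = 3553/390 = 9.11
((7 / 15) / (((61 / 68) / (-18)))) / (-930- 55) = 2856 / 300425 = 0.01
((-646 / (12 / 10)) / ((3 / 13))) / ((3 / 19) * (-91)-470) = 398905 / 82827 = 4.82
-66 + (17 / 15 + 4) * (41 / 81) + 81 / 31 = -2289608 / 37665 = -60.79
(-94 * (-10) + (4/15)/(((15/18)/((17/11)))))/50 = 129318/6875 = 18.81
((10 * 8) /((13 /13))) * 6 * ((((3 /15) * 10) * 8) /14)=3840 /7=548.57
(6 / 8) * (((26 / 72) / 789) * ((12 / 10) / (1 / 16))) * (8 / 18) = 104 / 35505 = 0.00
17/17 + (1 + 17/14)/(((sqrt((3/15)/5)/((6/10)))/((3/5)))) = 349/70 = 4.99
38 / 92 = 19 / 46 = 0.41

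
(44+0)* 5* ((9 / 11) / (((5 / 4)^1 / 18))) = 2592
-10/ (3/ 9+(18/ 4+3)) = -60/ 47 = -1.28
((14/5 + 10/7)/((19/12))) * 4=10.68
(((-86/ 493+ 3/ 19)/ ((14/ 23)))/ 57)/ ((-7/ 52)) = 92690/ 26162031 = 0.00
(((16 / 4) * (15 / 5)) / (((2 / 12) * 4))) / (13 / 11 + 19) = 33 / 37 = 0.89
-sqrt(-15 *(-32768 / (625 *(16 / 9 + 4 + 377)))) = -384 *sqrt(4134) / 17225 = -1.43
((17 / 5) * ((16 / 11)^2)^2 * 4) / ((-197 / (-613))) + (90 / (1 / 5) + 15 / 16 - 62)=133453120839 / 230742160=578.36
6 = 6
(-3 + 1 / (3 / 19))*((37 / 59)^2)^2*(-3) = -18741610 / 12117361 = -1.55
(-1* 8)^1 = -8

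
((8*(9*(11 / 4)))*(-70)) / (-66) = 210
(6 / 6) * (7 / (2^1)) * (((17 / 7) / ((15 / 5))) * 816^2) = 1886592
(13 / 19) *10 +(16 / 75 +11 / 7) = 86053 / 9975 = 8.63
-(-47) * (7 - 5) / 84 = 47 / 42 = 1.12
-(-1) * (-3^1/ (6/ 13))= -13/ 2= -6.50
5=5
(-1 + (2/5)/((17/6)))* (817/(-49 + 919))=-59641/73950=-0.81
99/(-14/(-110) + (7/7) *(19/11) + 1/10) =50.65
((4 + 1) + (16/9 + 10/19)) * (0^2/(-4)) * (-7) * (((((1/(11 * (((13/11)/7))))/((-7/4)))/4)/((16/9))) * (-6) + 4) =0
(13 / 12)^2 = 169 / 144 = 1.17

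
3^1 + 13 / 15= 58 / 15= 3.87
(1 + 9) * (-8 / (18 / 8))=-320 / 9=-35.56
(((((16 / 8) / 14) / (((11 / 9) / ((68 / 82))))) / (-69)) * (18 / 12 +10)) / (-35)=51 / 110495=0.00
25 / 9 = 2.78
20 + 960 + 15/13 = 12755/13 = 981.15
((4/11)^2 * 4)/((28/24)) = 0.45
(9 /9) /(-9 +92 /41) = -41 /277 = -0.15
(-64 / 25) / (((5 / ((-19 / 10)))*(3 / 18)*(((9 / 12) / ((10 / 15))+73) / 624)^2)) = 90908393472 / 219780625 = 413.63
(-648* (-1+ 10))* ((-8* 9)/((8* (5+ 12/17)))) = 892296/97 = 9198.93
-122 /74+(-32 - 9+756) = 26394 /37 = 713.35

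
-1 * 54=-54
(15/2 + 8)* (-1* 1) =-31/2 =-15.50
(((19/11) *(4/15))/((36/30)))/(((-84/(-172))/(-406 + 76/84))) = -13900438/43659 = -318.39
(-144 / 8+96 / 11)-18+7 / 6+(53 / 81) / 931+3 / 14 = -21477188 / 829521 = -25.89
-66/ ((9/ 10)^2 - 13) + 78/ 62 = 252141/ 37789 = 6.67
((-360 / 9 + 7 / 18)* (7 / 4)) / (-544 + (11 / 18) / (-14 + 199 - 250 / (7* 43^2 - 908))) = 2222217795 / 17439250252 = 0.13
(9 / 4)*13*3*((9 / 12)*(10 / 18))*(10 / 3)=975 / 8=121.88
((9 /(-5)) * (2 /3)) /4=-3 /10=-0.30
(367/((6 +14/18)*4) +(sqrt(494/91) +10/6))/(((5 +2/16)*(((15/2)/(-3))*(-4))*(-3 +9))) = 2*sqrt(266)/4305 +11129/225090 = 0.06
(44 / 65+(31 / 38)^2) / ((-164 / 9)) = -1134009 / 15393040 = -0.07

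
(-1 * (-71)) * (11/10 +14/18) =133.32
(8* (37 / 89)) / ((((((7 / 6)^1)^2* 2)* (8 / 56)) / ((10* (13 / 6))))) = 115440 / 623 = 185.30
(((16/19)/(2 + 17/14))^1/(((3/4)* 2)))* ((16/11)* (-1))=-7168/28215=-0.25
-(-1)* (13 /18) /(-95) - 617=-1055083 /1710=-617.01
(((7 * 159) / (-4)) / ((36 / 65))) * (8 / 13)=-1855 / 6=-309.17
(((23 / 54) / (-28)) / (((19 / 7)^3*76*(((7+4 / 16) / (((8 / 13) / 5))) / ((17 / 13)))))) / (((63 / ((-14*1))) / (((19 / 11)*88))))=306544 / 40843390185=0.00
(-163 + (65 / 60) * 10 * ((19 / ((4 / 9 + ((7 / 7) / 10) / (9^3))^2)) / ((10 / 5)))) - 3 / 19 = 71356207775 / 199577539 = 357.54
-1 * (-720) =720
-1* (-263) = 263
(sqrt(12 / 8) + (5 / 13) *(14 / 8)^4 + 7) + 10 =sqrt(6) / 2 + 68581 / 3328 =21.83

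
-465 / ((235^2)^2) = -93 / 609960125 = -0.00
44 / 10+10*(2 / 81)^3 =11692102 / 2657205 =4.40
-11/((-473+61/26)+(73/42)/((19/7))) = 8151/348280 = 0.02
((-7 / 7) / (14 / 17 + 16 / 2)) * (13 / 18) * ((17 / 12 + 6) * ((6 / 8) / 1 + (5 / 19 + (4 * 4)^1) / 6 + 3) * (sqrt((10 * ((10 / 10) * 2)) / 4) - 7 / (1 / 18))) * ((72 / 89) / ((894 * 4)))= 759577 / 6794400 - 108511 * sqrt(5) / 122299200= 0.11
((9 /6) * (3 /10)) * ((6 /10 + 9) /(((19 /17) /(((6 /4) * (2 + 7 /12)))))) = 14.98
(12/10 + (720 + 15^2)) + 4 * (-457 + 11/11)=-4389/5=-877.80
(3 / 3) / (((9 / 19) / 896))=17024 / 9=1891.56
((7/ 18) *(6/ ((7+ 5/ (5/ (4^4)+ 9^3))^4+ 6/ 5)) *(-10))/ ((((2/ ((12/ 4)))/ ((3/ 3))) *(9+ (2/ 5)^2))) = -5307555857534176823854375/ 3349897762097159051029268039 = -0.00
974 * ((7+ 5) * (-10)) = -116880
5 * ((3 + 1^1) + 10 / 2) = 45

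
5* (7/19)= 35/19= 1.84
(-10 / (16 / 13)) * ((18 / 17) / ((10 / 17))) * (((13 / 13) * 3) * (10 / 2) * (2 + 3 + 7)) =-5265 / 2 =-2632.50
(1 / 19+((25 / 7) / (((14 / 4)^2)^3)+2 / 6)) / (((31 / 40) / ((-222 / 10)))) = -5389907216 / 485066827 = -11.11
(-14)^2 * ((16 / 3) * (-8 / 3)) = -25088 / 9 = -2787.56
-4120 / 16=-515 / 2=-257.50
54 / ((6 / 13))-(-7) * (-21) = -30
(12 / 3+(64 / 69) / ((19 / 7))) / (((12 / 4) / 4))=22768 / 3933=5.79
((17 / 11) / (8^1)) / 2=17 / 176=0.10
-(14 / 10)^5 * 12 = -201684 / 3125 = -64.54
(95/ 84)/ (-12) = -95/ 1008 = -0.09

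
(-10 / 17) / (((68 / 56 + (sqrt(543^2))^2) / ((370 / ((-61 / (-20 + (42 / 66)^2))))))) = -122817800 / 517956884731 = -0.00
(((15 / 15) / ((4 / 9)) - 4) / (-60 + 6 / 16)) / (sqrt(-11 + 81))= sqrt(70) / 2385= 0.00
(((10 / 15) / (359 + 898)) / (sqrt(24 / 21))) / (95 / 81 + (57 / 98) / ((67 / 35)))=4221*sqrt(14) / 47009705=0.00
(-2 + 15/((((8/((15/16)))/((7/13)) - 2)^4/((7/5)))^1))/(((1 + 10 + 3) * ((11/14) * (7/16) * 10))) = -8936420359787/215094035957570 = -0.04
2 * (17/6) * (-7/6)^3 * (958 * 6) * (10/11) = -13965245/297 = -47021.03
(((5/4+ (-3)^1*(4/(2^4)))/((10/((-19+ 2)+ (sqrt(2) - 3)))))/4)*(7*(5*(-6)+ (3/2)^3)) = 1491/32 - 1491*sqrt(2)/640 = 43.30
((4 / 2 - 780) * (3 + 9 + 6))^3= -2746352672064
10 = 10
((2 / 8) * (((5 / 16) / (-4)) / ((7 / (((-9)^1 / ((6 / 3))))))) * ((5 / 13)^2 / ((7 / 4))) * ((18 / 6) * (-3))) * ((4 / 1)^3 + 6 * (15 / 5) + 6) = -111375 / 132496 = -0.84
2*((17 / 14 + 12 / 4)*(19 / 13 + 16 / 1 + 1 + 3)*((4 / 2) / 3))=10974 / 91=120.59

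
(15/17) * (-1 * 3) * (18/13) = -810/221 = -3.67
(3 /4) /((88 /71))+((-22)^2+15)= 175861 /352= 499.61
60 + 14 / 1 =74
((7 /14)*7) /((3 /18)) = 21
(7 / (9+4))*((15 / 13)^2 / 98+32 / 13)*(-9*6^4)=-239071176 / 15379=-15545.30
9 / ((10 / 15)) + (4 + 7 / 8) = 147 / 8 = 18.38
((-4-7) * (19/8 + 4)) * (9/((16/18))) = -45441/64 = -710.02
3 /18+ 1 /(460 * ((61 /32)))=7063 /42090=0.17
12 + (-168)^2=28236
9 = 9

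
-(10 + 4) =-14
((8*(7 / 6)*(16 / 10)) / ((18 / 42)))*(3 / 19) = 1568 / 285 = 5.50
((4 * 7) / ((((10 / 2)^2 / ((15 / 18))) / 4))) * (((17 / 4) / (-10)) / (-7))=17 / 75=0.23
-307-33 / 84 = -8607 / 28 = -307.39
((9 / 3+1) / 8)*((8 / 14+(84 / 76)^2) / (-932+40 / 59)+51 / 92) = 882117391 / 3193632708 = 0.28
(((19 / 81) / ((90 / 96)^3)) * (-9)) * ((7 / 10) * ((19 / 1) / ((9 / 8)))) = -41402368 / 1366875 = -30.29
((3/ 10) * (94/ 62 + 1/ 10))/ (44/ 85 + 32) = 25551/ 1713680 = 0.01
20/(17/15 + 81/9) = 75/38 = 1.97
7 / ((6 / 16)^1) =56 / 3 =18.67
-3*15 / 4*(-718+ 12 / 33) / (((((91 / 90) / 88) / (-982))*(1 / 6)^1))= -376742728800 / 91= -4140029986.81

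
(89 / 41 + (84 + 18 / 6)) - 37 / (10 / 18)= 4627 / 205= 22.57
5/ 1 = 5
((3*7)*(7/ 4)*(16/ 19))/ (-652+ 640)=-49/ 19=-2.58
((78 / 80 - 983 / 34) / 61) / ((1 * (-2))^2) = -18997 / 165920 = -0.11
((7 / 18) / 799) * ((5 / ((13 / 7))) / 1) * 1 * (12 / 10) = 49 / 31161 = 0.00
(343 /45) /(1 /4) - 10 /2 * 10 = -878 /45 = -19.51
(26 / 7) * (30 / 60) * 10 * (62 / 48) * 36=6045 / 7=863.57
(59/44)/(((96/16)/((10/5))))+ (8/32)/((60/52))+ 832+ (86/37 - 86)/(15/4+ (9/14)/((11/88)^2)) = 830.80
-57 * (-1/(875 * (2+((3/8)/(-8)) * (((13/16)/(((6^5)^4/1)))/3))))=213402655829595783168/6551835924592852980625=0.03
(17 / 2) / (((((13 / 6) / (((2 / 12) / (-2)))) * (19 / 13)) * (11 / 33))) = -51 / 76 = -0.67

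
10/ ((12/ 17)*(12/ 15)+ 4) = 425/ 194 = 2.19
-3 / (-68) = 3 / 68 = 0.04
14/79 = 0.18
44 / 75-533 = -39931 / 75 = -532.41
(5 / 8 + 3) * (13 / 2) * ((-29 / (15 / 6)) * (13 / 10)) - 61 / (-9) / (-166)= -106182563 / 298800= -355.36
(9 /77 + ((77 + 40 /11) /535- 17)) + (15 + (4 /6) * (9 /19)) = -1.42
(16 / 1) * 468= 7488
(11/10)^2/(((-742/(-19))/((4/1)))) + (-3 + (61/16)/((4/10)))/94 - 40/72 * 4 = -509418461/251092800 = -2.03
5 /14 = 0.36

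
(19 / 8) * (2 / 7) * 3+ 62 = 1793 / 28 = 64.04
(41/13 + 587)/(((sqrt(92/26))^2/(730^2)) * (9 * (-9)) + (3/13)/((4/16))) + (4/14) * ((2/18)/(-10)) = 214640396821/335531385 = 639.70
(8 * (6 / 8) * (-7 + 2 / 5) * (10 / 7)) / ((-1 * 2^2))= 99 / 7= 14.14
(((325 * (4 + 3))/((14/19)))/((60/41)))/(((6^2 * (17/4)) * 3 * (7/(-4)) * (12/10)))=-253175/115668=-2.19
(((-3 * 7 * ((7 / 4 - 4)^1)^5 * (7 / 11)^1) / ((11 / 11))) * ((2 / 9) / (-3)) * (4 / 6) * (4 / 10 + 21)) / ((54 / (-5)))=424683 / 5632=75.41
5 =5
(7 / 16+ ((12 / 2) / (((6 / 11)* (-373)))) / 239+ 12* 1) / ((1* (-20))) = -17740077 / 28527040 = -0.62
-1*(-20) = 20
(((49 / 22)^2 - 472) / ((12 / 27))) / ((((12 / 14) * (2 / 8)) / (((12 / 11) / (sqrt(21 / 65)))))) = -678141 * sqrt(1365) / 2662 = -9411.92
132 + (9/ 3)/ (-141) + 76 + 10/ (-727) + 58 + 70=11479587/ 34169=335.96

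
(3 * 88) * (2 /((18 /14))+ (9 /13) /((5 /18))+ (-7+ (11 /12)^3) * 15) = -12272601 /520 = -23601.16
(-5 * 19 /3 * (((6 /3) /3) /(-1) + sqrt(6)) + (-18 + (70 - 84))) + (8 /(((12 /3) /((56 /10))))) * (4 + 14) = 8582 /45 - 95 * sqrt(6) /3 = 113.14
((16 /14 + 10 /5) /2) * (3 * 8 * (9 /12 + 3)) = 990 /7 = 141.43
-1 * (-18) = 18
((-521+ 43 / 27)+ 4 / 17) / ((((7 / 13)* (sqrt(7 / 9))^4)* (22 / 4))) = -18587400 / 64141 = -289.79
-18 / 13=-1.38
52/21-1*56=-1124/21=-53.52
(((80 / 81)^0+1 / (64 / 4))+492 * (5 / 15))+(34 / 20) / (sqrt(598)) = 17 * sqrt(598) / 5980+2641 / 16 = 165.13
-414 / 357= -138 / 119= -1.16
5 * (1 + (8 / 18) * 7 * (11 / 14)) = 155 / 9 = 17.22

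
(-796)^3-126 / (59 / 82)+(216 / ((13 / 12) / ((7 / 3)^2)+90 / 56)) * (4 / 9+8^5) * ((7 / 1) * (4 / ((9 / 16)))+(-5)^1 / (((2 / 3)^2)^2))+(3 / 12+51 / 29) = -25160852864629 / 61596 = -408481928.45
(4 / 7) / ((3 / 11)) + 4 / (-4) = 1.10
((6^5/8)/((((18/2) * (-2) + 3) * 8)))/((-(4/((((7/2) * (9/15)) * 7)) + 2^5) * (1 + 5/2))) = 1701/23720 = 0.07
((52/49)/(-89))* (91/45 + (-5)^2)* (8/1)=-505856/196245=-2.58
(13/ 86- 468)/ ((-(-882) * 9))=-0.06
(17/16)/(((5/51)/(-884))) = -191607/20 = -9580.35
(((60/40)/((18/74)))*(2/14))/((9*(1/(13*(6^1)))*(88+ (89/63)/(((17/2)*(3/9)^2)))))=8177/95850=0.09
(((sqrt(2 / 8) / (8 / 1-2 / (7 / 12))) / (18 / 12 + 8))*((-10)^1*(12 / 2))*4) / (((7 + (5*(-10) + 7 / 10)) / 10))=1750 / 2679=0.65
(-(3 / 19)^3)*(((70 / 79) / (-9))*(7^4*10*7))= 35294700 / 541861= 65.14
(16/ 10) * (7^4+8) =19272/ 5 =3854.40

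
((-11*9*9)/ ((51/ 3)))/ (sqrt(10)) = -891*sqrt(10)/ 170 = -16.57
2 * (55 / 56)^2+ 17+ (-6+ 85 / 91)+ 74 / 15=5747251 / 305760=18.80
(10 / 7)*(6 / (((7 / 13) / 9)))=7020 / 49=143.27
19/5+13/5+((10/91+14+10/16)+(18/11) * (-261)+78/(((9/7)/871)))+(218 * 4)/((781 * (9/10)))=1341603176159/25585560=52435.95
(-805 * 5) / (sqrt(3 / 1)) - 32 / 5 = -4025 * sqrt(3) / 3 - 32 / 5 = -2330.23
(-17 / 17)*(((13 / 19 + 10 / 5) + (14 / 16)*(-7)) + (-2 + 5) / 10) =2387 / 760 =3.14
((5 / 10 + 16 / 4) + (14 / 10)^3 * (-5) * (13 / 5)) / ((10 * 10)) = -7793 / 25000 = -0.31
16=16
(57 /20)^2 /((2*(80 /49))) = 159201 /64000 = 2.49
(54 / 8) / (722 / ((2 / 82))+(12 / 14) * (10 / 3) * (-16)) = 189 / 827576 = 0.00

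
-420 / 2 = -210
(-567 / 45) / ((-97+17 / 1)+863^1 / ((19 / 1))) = 133 / 365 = 0.36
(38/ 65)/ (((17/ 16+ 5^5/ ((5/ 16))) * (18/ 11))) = 304/ 8509995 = 0.00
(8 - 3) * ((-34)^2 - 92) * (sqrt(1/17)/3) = 5320 * sqrt(17)/51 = 430.10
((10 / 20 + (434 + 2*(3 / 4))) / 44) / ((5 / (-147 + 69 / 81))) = -430114 / 1485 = -289.64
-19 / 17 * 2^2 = -76 / 17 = -4.47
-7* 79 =-553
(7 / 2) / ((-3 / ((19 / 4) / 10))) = -133 / 240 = -0.55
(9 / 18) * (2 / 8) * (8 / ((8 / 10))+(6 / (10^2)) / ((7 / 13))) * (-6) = -10617 / 1400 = -7.58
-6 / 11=-0.55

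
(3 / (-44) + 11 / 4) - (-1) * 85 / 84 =3413 / 924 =3.69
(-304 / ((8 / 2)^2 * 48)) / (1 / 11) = -209 / 48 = -4.35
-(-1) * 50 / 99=50 / 99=0.51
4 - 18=-14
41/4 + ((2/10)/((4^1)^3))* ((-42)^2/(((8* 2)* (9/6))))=6707/640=10.48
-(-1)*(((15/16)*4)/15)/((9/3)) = 1/12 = 0.08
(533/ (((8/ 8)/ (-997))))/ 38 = -531401/ 38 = -13984.24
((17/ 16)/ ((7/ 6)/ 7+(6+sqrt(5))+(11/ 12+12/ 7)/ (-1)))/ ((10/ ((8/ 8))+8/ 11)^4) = 172485621/ 4560780802624-12195953 * sqrt(5)/ 1140195200656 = 0.00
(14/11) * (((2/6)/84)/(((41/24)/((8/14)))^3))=49152/260038933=0.00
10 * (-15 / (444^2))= -25 / 32856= -0.00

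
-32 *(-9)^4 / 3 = -69984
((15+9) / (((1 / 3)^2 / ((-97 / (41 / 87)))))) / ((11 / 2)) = -3645648 / 451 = -8083.48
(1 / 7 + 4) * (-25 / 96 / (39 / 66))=-1.83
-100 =-100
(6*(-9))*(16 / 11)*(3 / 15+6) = -486.98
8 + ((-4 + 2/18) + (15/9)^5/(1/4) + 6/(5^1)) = 68953/1215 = 56.75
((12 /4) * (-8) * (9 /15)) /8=-9 /5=-1.80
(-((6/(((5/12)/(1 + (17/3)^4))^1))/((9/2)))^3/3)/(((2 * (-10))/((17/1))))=10171824991205924864/996451875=10208044408.77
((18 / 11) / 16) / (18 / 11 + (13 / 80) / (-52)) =360 / 5749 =0.06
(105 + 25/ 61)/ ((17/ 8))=51440/ 1037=49.60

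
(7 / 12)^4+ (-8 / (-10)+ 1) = 198629 / 103680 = 1.92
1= 1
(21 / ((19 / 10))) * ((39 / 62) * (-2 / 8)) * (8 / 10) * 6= -4914 / 589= -8.34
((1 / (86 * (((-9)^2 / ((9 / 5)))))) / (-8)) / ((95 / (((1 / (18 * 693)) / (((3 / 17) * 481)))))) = -17 / 52941547058400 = -0.00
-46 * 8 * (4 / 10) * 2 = -1472 / 5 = -294.40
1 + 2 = 3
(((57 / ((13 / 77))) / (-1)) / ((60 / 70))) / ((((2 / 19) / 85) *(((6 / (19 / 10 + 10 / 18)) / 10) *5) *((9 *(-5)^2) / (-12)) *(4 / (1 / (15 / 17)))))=955966627 / 243000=3934.02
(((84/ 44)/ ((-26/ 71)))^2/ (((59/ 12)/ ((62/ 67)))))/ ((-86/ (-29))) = 1.72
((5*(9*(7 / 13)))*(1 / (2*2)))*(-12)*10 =-9450 / 13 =-726.92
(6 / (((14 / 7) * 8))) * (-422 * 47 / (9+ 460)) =-29751 / 1876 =-15.86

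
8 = 8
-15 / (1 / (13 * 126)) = -24570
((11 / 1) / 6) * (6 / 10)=11 / 10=1.10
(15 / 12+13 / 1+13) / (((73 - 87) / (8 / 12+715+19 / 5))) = -147041 / 105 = -1400.39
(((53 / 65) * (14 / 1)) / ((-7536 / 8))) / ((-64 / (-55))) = -4081 / 391872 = -0.01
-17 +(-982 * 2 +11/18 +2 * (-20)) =-2020.39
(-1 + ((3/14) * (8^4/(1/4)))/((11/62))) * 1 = 1523635/77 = 19787.47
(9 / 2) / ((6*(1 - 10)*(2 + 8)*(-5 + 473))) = -1 / 56160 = -0.00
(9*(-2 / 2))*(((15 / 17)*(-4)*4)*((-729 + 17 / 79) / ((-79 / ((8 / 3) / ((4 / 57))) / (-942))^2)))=-159348930669181440 / 8381663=-19011612691.80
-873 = -873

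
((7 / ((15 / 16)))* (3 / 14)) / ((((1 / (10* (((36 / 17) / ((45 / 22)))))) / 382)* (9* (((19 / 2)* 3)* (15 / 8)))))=8605696 / 654075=13.16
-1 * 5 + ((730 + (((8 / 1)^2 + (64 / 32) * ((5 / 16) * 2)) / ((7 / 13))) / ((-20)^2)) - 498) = 2545793 / 11200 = 227.30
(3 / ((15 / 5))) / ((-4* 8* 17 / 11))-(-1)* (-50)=-27211 / 544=-50.02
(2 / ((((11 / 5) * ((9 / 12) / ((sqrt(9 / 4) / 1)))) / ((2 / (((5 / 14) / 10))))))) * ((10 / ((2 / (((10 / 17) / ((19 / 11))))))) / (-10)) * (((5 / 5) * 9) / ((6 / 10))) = -84000 / 323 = -260.06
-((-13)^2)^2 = -28561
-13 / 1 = -13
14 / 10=7 / 5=1.40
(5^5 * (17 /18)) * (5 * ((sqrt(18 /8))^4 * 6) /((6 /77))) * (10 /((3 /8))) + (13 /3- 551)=920387345 /6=153397890.83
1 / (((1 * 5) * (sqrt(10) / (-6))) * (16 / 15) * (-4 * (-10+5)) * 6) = -3 * sqrt(10) / 3200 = -0.00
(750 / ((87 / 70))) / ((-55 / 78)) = -273000 / 319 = -855.80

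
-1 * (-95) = 95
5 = 5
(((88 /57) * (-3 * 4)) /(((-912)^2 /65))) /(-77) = 0.00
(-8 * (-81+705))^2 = 24920064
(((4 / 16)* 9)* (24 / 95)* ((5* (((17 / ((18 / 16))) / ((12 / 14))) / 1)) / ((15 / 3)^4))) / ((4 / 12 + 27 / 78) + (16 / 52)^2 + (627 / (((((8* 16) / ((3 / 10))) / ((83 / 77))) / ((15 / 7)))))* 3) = 356149248 / 48677845625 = 0.01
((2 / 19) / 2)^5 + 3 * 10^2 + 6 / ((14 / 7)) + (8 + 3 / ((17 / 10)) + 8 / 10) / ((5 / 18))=358883313386 / 1052342075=341.03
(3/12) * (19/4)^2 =361/64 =5.64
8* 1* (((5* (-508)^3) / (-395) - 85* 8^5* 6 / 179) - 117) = 177155187448 / 14141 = 12527769.43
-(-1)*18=18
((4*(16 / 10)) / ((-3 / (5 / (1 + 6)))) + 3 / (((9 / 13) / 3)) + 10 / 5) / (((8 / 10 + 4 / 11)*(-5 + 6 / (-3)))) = -15565 / 9408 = -1.65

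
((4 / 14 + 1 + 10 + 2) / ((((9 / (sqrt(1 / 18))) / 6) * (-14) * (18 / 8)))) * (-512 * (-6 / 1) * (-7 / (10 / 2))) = 63488 * sqrt(2) / 315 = 285.03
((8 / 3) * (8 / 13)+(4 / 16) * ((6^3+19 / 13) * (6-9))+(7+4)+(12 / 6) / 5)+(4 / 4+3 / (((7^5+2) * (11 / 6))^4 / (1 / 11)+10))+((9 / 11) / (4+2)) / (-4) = -15039925156001770007934003 / 100878690259149424902280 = -149.09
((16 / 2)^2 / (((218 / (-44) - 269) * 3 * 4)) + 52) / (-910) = -93986 / 1645371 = -0.06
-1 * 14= -14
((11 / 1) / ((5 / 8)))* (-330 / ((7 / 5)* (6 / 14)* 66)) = -440 / 3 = -146.67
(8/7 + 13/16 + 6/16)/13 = 261/1456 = 0.18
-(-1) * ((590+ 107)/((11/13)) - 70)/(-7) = -8291/77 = -107.68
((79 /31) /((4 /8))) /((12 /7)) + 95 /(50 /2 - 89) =8861 /5952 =1.49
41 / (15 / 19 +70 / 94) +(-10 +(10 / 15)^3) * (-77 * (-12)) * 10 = -1105205683 / 12330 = -89635.50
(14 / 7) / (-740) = -1 / 370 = -0.00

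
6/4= 3/2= 1.50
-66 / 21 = -22 / 7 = -3.14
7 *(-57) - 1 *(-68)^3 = 314033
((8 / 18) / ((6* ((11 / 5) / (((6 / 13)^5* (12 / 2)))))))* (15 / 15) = 0.00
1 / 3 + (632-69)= 1690 / 3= 563.33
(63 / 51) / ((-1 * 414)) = -0.00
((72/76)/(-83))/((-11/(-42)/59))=-2.57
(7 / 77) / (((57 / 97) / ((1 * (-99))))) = -291 / 19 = -15.32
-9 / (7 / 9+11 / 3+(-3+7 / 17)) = -1377 / 284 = -4.85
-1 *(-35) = 35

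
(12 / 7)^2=144 / 49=2.94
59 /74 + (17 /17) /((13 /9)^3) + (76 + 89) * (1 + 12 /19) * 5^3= 33652.44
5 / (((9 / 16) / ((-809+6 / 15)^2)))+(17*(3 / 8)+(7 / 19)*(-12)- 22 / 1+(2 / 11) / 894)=65155113985547 / 11210760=5811837.38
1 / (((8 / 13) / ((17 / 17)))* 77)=13 / 616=0.02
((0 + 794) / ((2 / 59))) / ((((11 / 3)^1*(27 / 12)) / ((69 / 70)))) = 1077458 / 385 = 2798.59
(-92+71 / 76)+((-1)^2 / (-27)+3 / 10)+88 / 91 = -83876087 / 933660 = -89.84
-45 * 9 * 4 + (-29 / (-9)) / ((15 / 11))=-218381 / 135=-1617.64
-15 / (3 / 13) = -65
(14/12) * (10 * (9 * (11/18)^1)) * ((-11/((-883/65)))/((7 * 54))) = 39325/286092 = 0.14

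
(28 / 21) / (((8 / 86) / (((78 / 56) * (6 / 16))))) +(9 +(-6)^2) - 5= 47.49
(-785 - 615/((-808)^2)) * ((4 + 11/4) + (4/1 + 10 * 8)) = -186037084365/2611456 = -71238.84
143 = 143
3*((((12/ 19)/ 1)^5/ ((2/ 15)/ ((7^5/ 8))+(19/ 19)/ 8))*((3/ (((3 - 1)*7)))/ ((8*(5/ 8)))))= 64524128256/ 624553879067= 0.10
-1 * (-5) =5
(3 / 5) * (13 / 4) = 39 / 20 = 1.95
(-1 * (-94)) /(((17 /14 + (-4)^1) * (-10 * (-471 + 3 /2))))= -1316 /183105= -0.01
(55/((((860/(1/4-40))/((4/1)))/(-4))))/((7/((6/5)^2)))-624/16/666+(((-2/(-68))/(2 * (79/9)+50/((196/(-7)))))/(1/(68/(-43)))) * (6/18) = 27576660221/3319382850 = 8.31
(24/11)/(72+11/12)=288/9625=0.03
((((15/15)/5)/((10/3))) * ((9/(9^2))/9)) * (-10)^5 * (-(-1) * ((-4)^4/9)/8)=-64000/243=-263.37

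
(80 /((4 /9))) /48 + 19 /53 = 871 /212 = 4.11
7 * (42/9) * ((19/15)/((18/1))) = 931/405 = 2.30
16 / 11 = 1.45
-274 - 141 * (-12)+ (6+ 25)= 1449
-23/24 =-0.96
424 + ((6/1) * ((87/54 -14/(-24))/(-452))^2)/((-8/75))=49895784071/117679104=424.00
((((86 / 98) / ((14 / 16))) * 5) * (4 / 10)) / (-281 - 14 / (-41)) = -0.01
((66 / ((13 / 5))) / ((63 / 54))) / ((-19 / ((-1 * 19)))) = 1980 / 91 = 21.76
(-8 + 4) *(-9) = 36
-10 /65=-2 /13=-0.15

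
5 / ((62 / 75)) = 375 / 62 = 6.05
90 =90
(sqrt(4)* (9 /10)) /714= 3 /1190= 0.00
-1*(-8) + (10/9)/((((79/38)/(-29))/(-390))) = 1434496/237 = 6052.73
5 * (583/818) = 2915/818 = 3.56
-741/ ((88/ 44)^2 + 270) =-741/ 274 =-2.70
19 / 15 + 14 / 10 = 8 / 3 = 2.67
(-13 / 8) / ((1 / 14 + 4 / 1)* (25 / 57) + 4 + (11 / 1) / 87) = -7917 / 28804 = -0.27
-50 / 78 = -0.64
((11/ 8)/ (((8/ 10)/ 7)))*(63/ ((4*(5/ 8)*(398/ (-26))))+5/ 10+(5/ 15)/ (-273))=-20571419/ 1490112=-13.81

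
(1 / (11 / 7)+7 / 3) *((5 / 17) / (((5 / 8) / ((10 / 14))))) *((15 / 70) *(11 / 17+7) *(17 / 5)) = 1040 / 187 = 5.56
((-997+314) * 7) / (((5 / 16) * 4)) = -19124 / 5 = -3824.80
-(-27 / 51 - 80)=1369 / 17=80.53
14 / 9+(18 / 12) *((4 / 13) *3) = 344 / 117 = 2.94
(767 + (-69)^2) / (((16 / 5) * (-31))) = -3455 / 62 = -55.73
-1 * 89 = -89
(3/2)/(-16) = -3/32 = -0.09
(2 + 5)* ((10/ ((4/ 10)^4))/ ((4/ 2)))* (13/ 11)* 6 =853125/ 88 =9694.60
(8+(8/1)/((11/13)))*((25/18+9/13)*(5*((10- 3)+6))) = 77920/33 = 2361.21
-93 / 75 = -31 / 25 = -1.24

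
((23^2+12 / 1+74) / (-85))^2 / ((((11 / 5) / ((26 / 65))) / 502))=15189516 / 3179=4778.08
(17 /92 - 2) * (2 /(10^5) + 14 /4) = -29225167 /4600000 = -6.35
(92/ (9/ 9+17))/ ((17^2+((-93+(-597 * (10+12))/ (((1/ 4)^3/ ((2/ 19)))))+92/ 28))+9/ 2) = -12236/ 211337289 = -0.00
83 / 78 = 1.06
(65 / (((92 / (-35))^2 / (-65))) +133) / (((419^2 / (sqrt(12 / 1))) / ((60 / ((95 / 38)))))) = -12149739 * sqrt(3) / 92871769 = -0.23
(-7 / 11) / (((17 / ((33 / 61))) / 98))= -2058 / 1037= -1.98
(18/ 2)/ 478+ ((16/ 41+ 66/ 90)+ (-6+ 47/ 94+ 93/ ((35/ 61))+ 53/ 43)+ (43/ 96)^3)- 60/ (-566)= 587682704776234727/ 3692482045378560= 159.16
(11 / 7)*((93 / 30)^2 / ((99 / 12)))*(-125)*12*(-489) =9398580 / 7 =1342654.29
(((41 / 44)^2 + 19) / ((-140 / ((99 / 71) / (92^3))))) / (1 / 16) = -9891 / 2432621312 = -0.00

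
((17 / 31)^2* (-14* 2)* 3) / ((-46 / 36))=436968 / 22103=19.77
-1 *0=0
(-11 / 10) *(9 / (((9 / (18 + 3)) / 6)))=-693 / 5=-138.60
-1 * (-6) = 6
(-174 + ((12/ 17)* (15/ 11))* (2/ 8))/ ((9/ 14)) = -270.29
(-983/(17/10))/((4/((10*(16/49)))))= -393200/833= -472.03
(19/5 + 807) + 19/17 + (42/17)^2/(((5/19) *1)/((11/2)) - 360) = 1765191449/2174147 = 811.90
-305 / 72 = -4.24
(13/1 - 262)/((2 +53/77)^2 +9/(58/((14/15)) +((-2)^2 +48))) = -393193493/11536626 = -34.08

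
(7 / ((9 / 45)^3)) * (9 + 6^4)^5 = 3311773383244921875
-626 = -626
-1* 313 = -313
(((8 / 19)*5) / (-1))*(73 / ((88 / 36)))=-13140 / 209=-62.87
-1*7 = -7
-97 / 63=-1.54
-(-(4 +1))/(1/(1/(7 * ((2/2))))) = 5/7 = 0.71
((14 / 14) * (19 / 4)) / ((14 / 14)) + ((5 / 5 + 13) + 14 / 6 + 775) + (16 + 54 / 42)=68323 / 84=813.37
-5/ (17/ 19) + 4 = -27/ 17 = -1.59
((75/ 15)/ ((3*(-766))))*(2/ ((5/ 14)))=-14/ 1149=-0.01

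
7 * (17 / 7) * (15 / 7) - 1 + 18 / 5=1366 / 35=39.03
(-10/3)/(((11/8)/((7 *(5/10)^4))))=-35/33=-1.06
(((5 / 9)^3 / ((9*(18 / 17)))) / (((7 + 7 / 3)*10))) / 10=85 / 4408992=0.00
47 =47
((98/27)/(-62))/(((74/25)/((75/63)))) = -4375/185814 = -0.02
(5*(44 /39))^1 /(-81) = -220 /3159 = -0.07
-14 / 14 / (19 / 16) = -16 / 19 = -0.84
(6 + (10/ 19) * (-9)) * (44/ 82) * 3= 2.03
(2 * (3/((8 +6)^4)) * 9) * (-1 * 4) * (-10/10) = 27/4802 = 0.01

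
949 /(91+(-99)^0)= 949 /92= 10.32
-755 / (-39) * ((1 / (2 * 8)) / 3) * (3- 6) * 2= -755 / 312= -2.42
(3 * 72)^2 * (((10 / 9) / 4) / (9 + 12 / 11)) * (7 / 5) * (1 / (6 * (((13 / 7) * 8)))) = 9702 / 481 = 20.17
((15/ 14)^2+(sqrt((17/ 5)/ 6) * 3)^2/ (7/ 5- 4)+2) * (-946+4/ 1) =-1423833/ 1274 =-1117.61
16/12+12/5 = 56/15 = 3.73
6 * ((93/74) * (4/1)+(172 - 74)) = 22872/37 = 618.16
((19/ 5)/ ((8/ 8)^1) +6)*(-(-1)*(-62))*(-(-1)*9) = -27342/ 5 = -5468.40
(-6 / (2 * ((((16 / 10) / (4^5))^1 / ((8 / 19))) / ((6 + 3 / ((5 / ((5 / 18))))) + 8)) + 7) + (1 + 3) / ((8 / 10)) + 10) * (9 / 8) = 96948495 / 6093256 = 15.91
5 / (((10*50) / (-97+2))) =-19 / 20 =-0.95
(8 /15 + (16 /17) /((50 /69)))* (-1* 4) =-9344 /1275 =-7.33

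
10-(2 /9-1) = 10.78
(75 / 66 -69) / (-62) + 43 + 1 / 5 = 302089 / 6820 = 44.29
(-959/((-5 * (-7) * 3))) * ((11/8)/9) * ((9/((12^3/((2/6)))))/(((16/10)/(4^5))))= -1.55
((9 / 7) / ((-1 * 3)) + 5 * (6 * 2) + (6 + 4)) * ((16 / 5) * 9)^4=209401085952 / 4375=47863105.36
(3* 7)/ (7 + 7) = 3/ 2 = 1.50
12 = 12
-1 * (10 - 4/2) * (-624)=4992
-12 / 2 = -6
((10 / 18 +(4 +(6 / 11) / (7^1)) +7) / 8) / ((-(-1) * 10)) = 4031 / 27720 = 0.15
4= 4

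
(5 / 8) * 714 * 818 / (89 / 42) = 172262.53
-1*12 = -12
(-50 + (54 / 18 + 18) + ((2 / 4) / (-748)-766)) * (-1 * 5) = 5946605 / 1496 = 3975.00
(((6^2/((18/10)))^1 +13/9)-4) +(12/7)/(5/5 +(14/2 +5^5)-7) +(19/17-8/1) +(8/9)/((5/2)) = 3384586/309995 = 10.92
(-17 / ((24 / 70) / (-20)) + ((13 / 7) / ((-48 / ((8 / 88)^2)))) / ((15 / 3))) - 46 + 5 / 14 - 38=61527689 / 67760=908.02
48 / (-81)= -16 / 27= -0.59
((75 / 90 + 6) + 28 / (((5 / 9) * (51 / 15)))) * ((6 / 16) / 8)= 2209 / 2176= 1.02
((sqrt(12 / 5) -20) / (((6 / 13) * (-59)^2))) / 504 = -65 / 2631636+13 * sqrt(15) / 26316360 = -0.00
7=7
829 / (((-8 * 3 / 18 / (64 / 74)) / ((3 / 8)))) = -7461 / 37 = -201.65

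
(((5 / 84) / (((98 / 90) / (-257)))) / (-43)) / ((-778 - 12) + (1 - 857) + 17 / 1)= -6425 / 32034828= -0.00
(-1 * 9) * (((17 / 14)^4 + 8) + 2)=-4209129 / 38416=-109.57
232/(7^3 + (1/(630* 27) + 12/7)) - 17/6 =-76003127/35181546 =-2.16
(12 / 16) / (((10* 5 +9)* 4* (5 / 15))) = 9 / 944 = 0.01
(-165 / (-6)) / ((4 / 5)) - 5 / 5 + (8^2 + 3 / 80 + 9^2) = 14273 / 80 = 178.41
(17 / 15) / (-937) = -17 / 14055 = -0.00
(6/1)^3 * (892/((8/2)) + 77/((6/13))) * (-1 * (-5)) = 421020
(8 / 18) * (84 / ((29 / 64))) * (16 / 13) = 114688 / 1131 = 101.40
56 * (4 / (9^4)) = 224 / 6561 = 0.03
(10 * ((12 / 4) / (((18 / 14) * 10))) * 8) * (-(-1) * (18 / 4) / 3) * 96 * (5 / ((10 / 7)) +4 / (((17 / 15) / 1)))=18895.06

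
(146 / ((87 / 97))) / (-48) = -7081 / 2088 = -3.39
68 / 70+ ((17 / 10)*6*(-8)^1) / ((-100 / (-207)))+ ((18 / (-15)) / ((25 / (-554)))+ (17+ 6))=-20711 / 175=-118.35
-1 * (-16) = 16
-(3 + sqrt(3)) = -3 - sqrt(3) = -4.73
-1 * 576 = -576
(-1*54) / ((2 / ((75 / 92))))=-2025 / 92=-22.01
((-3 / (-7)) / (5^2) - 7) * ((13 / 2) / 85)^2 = -103259 / 2528750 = -0.04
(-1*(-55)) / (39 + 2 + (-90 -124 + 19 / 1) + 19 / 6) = -66 / 181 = -0.36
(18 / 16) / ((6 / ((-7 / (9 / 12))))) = -7 / 4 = -1.75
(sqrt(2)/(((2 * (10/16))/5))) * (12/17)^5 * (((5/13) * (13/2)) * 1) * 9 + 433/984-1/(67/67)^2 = -551/984 + 22394880 * sqrt(2)/1419857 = 21.75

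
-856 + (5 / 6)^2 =-855.31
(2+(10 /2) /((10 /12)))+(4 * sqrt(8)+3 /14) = 115 /14+8 * sqrt(2) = 19.53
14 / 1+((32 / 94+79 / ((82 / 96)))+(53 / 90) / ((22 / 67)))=414441617 / 3815460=108.62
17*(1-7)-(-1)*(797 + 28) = 723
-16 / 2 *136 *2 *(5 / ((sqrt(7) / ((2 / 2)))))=-10880 *sqrt(7) / 7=-4112.25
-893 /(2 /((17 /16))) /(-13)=15181 /416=36.49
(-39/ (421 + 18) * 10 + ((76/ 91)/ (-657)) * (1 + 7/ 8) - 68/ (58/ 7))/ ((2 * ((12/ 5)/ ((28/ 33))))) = -23082234905/ 14353082172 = -1.61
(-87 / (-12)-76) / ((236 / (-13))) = 3575 / 944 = 3.79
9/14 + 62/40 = 307/140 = 2.19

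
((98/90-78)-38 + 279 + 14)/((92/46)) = 89.04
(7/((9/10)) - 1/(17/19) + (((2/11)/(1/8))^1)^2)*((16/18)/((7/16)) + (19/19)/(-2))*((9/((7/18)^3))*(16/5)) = 162550183104/24694285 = 6582.50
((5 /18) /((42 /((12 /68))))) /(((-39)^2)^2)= 5 /9910781244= 0.00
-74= -74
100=100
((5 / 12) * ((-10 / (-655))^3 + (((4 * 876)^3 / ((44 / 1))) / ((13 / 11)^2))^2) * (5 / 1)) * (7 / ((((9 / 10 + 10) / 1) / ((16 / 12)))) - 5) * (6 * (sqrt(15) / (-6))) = 266491383909915215140720477855750 * sqrt(15) / 62987780237031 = 16385982930449094813.35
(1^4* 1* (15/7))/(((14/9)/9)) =1215/98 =12.40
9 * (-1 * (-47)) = 423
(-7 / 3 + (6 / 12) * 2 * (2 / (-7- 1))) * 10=-155 / 6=-25.83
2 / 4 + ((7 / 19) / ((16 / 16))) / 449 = 8545 / 17062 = 0.50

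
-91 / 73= -1.25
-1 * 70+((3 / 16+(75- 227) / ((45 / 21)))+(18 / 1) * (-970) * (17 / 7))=-71473253 / 1680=-42543.60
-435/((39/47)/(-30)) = 204450/13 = 15726.92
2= 2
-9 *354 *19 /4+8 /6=-90793 /6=-15132.17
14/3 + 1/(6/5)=11/2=5.50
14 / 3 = 4.67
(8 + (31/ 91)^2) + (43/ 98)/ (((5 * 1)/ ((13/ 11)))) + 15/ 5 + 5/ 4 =22717657/ 1821820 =12.47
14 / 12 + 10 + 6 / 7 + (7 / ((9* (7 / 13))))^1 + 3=2075 / 126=16.47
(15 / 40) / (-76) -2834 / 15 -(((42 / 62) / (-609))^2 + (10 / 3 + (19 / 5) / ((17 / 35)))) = -25072616919589 / 125303483040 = -200.10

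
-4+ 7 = 3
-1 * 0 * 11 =0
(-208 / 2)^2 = 10816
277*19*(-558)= -2936754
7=7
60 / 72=5 / 6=0.83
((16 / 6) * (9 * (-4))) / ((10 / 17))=-816 / 5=-163.20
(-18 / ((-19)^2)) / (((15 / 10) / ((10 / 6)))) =-20 / 361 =-0.06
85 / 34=5 / 2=2.50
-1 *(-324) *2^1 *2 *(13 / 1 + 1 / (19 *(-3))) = 319680 / 19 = 16825.26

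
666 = 666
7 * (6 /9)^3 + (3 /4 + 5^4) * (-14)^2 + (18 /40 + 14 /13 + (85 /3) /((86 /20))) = 37025299417 /301860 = 122657.19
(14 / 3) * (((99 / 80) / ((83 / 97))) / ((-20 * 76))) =-22407 / 5046400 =-0.00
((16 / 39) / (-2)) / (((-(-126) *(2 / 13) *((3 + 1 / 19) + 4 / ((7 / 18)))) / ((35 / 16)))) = -665 / 383184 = -0.00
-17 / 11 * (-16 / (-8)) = -34 / 11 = -3.09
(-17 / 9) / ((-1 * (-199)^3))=-17 / 70925391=-0.00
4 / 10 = 2 / 5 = 0.40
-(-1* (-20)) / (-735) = 4 / 147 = 0.03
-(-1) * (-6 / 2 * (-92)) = 276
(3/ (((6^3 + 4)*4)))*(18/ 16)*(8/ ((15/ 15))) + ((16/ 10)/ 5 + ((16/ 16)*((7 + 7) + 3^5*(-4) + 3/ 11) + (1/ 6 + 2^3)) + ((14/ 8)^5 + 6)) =-782957969/ 844800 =-926.80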